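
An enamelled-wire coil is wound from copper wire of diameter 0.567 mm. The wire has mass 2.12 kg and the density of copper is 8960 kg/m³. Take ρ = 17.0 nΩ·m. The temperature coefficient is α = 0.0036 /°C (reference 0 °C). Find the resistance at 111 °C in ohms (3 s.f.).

ρ = 17.0 nΩ·m = 1.70×10^-8 Ω·m
A = π(d/2)² = π(2.8350e-04 m)² = 2.5250e-07 m²
L = m/(density·A) = 2.12/(8960×2.5250e-07) = 937.1 m
R = ρL/A = (1.70×10^-8)(937.1)/(2.5250e-07) = 63.09 Ω
R(111 °C) = 63.09 × (1 + 0.0036×111) = 88.3 Ω

88.3 Ω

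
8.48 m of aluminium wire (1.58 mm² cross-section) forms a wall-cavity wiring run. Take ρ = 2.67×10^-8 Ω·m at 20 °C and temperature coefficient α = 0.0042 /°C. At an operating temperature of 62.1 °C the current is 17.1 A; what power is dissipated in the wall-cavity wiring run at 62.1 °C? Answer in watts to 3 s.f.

49.3 W

A = 1.58 mm² = 1.580e-06 m²
R₍20₎ = ρL/A = (2.67×10^-8)(8.48)/(1.580e-06) = 0.1433 Ω
R₍62.1₎ = R₍20₎(1 + αΔT) = 0.1433 × (1 + 0.0042×42.1) = 0.1686 Ω
P = I²R = (17.1)² × 0.1686 = 49.3 W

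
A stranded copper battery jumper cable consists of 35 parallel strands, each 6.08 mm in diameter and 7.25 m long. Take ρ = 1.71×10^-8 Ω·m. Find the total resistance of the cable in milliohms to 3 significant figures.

A_strand = π(3.0400e-03 m)² = 2.903e-05 m²
R_strand = ρL/A = (1.71×10^-8)(7.25)/(2.903e-05) = 0.00427 Ω
R_total = R_strand/N = 0.00427/35 = 0.122 mΩ

0.122 mΩ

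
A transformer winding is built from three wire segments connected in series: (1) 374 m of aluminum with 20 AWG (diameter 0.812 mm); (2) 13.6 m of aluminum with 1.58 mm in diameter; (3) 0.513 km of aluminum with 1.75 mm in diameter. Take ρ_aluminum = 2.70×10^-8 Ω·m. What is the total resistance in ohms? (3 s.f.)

25.4 Ω

Seg 1: A = π(0.812/2 mm)² = π(4.0600e-04 m)² = 5.178e-07 m²
R_1 = (2.70×10^-8)(374)/(5.178e-07) = 19.5 Ω
Seg 2: A = π(d/2)² = π(7.9000e-04 m)² = 1.961e-06 m²
R_2 = (2.70×10^-8)(13.6)/(1.961e-06) = 0.1873 Ω
Seg 3: A = π(d/2)² = π(8.7500e-04 m)² = 2.405e-06 m²
R_3 = (2.70×10^-8)(513)/(2.405e-06) = 5.759 Ω
R_total = R_1 + R_2 + R_3 = 25.4 Ω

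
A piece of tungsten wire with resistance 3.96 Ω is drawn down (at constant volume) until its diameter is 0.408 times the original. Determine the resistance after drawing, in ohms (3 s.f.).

143 Ω

Volume constant ⇒ L' = L/r² with r = 0.408. R' = ρL'/A' = ρ(L/r²)/(πr²d₀²/4) = R/r⁴.
R' = 36.09 × 3.96 = 143 Ω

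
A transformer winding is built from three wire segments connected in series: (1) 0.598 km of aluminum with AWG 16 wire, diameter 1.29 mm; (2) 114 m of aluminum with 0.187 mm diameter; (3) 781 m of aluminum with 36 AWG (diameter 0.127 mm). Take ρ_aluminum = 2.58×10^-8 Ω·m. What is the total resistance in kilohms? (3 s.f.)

1.71 kΩ

Seg 1: A = π(1.29/2 mm)² = π(6.4500e-04 m)² = 1.307e-06 m²
R_1 = (2.58×10^-8)(598)/(1.307e-06) = 11.8 Ω
Seg 2: A = π(d/2)² = π(9.3500e-05 m)² = 2.746e-08 m²
R_2 = (2.58×10^-8)(114)/(2.746e-08) = 107.1 Ω
Seg 3: A = π(0.127/2 mm)² = π(6.3500e-05 m)² = 1.267e-08 m²
R_3 = (2.58×10^-8)(781)/(1.267e-08) = 1591 Ω
R_total = R_1 + R_2 + R_3 = 1.71 kΩ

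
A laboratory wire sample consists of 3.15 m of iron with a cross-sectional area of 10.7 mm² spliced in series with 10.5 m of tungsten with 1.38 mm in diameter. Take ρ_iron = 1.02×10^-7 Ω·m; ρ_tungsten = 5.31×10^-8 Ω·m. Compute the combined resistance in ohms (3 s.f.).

Segment 1: A = 10.7 mm² = 1.070e-05 m²
R₁ = ρL/A = (1.02×10^-7)(3.15)/(1.070e-05) = 0.03003 Ω
Segment 2: A = π(d/2)² = π(6.9000e-04 m)² = 1.496e-06 m²
R₂ = (5.31×10^-8)(10.5)/(1.496e-06) = 0.3728 Ω
R = R₁ + R₂ = 0.403 Ω

0.403 Ω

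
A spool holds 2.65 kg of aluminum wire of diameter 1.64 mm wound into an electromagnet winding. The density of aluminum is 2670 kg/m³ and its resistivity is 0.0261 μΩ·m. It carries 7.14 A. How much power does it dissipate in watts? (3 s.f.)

ρ = 0.0261 μΩ·m = 2.61×10^-8 Ω·m
A = π(d/2)² = π(8.2000e-04 m)² = 2.1124e-06 m²
L = m/(density·A) = 2.65/(2670×2.1124e-06) = 469.8 m
R = ρL/A = (2.61×10^-8)(469.8)/(2.1124e-06) = 5.805 Ω
P = I²R = (7.14)² × 5.805 = 296 W

296 W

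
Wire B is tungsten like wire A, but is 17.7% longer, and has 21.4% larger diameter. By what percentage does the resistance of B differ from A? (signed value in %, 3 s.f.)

-20.1%

R ∝ L/d², so R_B/R_A = (1 + 17.7/100) × (1 + 21.4/100)⁻²
= 1.177 × 0.6785 = 0.7986
(R_B − R_A)/R_A = 0.7986 − 1 = -20.1%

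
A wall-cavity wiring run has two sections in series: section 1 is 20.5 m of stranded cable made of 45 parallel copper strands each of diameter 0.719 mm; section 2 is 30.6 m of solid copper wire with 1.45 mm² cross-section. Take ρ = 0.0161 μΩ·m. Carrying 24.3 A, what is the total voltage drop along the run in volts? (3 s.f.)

8.70 V

ρ = 0.0161 μΩ·m = 1.61×10^-8 Ω·m
Section 1: A_strand = π(3.5950e-04)² = 4.060e-07 m²; R₁ = ρL/(N·A_s) = (1.61×10^-8)(20.5)/(45×4.060e-07) = 0.01806 Ω
Section 2: A = 1.45 mm² = 1.450e-06 m²
R₂ = (1.61×10^-8)(30.6)/(1.450e-06) = 0.3398 Ω
R = R₁ + R₂ = 0.3578 Ω
V = IR = 24.3 × 0.3578 = 8.70 V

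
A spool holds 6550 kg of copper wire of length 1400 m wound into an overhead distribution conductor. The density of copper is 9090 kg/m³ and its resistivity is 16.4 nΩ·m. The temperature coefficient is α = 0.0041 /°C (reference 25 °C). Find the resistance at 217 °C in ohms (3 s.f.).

ρ = 16.4 nΩ·m = 1.64×10^-8 Ω·m
A = m/(density·L) = 6550/(9090×1400) = 5.1469e-04 m²
R = ρL/A = (1.64×10^-8)(1400)/(5.1469e-04) = 0.04461 Ω
R(217 °C) = 0.04461 × (1 + 0.0041×192) = 0.0797 Ω

0.0797 Ω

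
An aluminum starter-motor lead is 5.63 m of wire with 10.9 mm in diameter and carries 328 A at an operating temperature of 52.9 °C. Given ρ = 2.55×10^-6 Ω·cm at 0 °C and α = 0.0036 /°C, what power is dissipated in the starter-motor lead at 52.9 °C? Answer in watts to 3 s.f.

ρ = 2.55×10^-6 Ω·cm = 2.55×10^-8 Ω·m
A = π(d/2)² = π(5.4500e-03 m)² = 9.331e-05 m²
R₍0₎ = ρL/A = (2.55×10^-8)(5.63)/(9.331e-05) = 0.001539 Ω
R₍52.9₎ = R₍0₎(1 + αΔT) = 0.001539 × (1 + 0.0036×52.9) = 0.001832 Ω
P = I²R = (328)² × 0.001832 = 197 W

197 W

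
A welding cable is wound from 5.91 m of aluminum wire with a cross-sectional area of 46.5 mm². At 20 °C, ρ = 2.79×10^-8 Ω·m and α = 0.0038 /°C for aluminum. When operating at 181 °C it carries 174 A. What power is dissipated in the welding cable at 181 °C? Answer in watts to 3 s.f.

A = 46.5 mm² = 4.650e-05 m²
R₍20₎ = ρL/A = (2.79×10^-8)(5.91)/(4.650e-05) = 0.003546 Ω
R₍181₎ = R₍20₎(1 + αΔT) = 0.003546 × (1 + 0.0038×161) = 0.005715 Ω
P = I²R = (174)² × 0.005715 = 173 W

173 W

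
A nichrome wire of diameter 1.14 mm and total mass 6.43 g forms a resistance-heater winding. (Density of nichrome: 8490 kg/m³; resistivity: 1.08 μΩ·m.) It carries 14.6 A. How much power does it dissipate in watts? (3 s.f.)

ρ = 1.08 μΩ·m = 1.08×10^-6 Ω·m
A = π(d/2)² = π(5.7000e-04 m)² = 1.0207e-06 m²
L = m/(density·A) = 0.00643/(8490×1.0207e-06) = 0.742 m
R = ρL/A = (1.08×10^-6)(0.742)/(1.0207e-06) = 0.7851 Ω
P = I²R = (14.6)² × 0.7851 = 167 W

167 W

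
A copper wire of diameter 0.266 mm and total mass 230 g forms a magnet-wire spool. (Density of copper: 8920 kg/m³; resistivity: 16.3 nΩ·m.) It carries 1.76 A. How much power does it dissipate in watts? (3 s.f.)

422 W

ρ = 16.3 nΩ·m = 1.63×10^-8 Ω·m
A = π(d/2)² = π(1.3300e-04 m)² = 5.5572e-08 m²
L = m/(density·A) = 0.23/(8920×5.5572e-08) = 464 m
R = ρL/A = (1.63×10^-8)(464)/(5.5572e-08) = 136.1 Ω
P = I²R = (1.76)² × 136.1 = 422 W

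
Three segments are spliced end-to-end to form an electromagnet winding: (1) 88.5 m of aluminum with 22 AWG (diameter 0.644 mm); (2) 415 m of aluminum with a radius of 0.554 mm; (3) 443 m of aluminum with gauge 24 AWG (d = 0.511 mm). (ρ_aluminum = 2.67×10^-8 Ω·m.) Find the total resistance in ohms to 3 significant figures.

76.4 Ω

Seg 1: A = π(0.644/2 mm)² = π(3.2200e-04 m)² = 3.257e-07 m²
R_1 = (2.67×10^-8)(88.5)/(3.257e-07) = 7.254 Ω
Seg 2: A = πr² = π(5.5400e-04 m)² = 9.642e-07 m²
R_2 = (2.67×10^-8)(415)/(9.642e-07) = 11.49 Ω
Seg 3: A = π(0.511/2 mm)² = π(2.5550e-04 m)² = 2.051e-07 m²
R_3 = (2.67×10^-8)(443)/(2.051e-07) = 57.67 Ω
R_total = R_1 + R_2 + R_3 = 76.4 Ω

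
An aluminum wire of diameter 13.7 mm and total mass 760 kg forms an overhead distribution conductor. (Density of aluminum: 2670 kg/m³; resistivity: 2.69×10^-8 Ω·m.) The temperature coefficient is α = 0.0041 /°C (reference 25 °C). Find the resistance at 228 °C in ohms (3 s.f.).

A = π(d/2)² = π(6.8500e-03 m)² = 1.4741e-04 m²
L = m/(density·A) = 760/(2670×1.4741e-04) = 1931 m
R = ρL/A = (2.69×10^-8)(1931)/(1.4741e-04) = 0.3524 Ω
R(228 °C) = 0.3524 × (1 + 0.0041×203) = 0.646 Ω

0.646 Ω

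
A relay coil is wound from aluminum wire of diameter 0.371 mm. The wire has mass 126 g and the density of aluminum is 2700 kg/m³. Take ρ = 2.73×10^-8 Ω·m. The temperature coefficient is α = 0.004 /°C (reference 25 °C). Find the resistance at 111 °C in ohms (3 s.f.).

147 Ω

A = π(d/2)² = π(1.8550e-04 m)² = 1.0810e-07 m²
L = m/(density·A) = 0.126/(2700×1.0810e-07) = 431.7 m
R = ρL/A = (2.73×10^-8)(431.7)/(1.0810e-07) = 109 Ω
R(111 °C) = 109 × (1 + 0.004×86) = 147 Ω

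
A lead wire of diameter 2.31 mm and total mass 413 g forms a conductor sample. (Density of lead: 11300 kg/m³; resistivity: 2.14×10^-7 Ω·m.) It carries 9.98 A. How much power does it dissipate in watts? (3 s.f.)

A = π(d/2)² = π(1.1550e-03 m)² = 4.1910e-06 m²
L = m/(density·A) = 0.413/(11300×4.1910e-06) = 8.721 m
R = ρL/A = (2.14×10^-7)(8.721)/(4.1910e-06) = 0.4453 Ω
P = I²R = (9.98)² × 0.4453 = 44.4 W

44.4 W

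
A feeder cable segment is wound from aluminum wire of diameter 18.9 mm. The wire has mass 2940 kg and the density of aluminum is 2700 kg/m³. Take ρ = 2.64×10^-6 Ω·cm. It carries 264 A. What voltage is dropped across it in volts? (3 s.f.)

96.4 V

ρ = 2.64×10^-6 Ω·cm = 2.64×10^-8 Ω·m
A = π(d/2)² = π(9.4500e-03 m)² = 2.8055e-04 m²
L = m/(density·A) = 2940/(2700×2.8055e-04) = 3881 m
R = ρL/A = (2.64×10^-8)(3881)/(2.8055e-04) = 0.3652 Ω
V = IR = 264 × 0.3652 = 96.4 V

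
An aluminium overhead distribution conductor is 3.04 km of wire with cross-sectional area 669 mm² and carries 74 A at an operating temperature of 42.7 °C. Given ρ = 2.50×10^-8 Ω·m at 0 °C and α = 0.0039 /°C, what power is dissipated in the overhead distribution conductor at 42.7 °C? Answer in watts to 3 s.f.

A = 669 mm² = 6.690e-04 m²
R₍0₎ = ρL/A = (2.50×10^-8)(3040)/(6.690e-04) = 0.1136 Ω
R₍42.7₎ = R₍0₎(1 + αΔT) = 0.1136 × (1 + 0.0039×42.7) = 0.1325 Ω
P = I²R = (74)² × 0.1325 = 726 W

726 W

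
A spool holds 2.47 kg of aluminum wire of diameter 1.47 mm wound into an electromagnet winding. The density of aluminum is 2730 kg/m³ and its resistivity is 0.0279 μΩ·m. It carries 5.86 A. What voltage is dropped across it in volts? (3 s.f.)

51.4 V

ρ = 0.0279 μΩ·m = 2.79×10^-8 Ω·m
A = π(d/2)² = π(7.3500e-04 m)² = 1.6972e-06 m²
L = m/(density·A) = 2.47/(2730×1.6972e-06) = 533.1 m
R = ρL/A = (2.79×10^-8)(533.1)/(1.6972e-06) = 8.764 Ω
V = IR = 5.86 × 8.764 = 51.4 V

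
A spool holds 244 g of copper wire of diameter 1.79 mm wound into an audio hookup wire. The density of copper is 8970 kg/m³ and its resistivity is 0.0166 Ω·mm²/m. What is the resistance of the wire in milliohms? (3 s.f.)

ρ = 0.0166 Ω·mm²/m = 1.66×10^-8 Ω·m
A = π(d/2)² = π(8.9500e-04 m)² = 2.5165e-06 m²
L = m/(density·A) = 0.244/(8970×2.5165e-06) = 10.81 m
R = ρL/A = (1.66×10^-8)(10.81)/(2.5165e-06) = 71.3 mΩ

71.3 mΩ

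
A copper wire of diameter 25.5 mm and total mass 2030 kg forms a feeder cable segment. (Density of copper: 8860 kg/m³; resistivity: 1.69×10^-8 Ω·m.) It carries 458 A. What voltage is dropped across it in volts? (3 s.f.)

6.80 V

A = π(d/2)² = π(1.2750e-02 m)² = 5.1071e-04 m²
L = m/(density·A) = 2030/(8860×5.1071e-04) = 448.6 m
R = ρL/A = (1.69×10^-8)(448.6)/(5.1071e-04) = 0.01485 Ω
V = IR = 458 × 0.01485 = 6.80 V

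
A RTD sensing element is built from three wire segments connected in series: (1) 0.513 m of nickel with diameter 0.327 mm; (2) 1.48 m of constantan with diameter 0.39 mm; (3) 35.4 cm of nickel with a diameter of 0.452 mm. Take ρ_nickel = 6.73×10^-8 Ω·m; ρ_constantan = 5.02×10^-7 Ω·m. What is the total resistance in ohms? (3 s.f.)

Seg 1: A = π(d/2)² = π(1.6350e-04 m)² = 8.398e-08 m²
R_1 = (6.73×10^-8)(0.513)/(8.398e-08) = 0.4111 Ω
Seg 2: A = π(d/2)² = π(1.9500e-04 m)² = 1.195e-07 m²
R_2 = (5.02×10^-7)(1.48)/(1.195e-07) = 6.219 Ω
Seg 3: A = π(d/2)² = π(2.2600e-04 m)² = 1.605e-07 m²
R_3 = (6.73×10^-8)(0.354)/(1.605e-07) = 0.1485 Ω
R_total = R_1 + R_2 + R_3 = 6.78 Ω

6.78 Ω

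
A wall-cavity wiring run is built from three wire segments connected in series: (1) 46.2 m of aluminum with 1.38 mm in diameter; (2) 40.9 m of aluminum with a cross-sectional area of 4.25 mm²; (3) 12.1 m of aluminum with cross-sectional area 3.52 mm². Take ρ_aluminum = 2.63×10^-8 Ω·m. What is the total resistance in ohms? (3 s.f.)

1.16 Ω

Seg 1: A = π(d/2)² = π(6.9000e-04 m)² = 1.496e-06 m²
R_1 = (2.63×10^-8)(46.2)/(1.496e-06) = 0.8124 Ω
Seg 2: A = 4.25 mm² = 4.250e-06 m²
R_2 = (2.63×10^-8)(40.9)/(4.250e-06) = 0.2531 Ω
Seg 3: A = 3.52 mm² = 3.520e-06 m²
R_3 = (2.63×10^-8)(12.1)/(3.520e-06) = 0.09041 Ω
R_total = R_1 + R_2 + R_3 = 1.16 Ω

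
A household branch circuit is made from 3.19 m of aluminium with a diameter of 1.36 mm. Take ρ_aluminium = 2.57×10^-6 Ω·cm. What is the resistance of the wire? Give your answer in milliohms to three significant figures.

56.4 mΩ

ρ = 2.57×10^-6 Ω·cm = 2.57×10^-8 Ω·m
A = π(d/2)² = π(6.8000e-04 m)² = 1.453e-06 m²
R = ρL/A = (2.57×10^-8)(3.19 m)/(1.453e-06 m²) = 56.4 mΩ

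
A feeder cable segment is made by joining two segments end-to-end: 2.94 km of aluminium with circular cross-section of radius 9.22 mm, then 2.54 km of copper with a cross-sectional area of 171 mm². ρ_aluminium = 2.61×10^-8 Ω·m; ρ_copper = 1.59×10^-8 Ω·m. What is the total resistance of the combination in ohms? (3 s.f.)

0.524 Ω

Segment 1: A = πr² = π(9.2200e-03 m)² = 2.671e-04 m²
R₁ = ρL/A = (2.61×10^-8)(2940)/(2.671e-04) = 0.2873 Ω
Segment 2: A = 171 mm² = 1.710e-04 m²
R₂ = (1.59×10^-8)(2540)/(1.710e-04) = 0.2362 Ω
R = R₁ + R₂ = 0.524 Ω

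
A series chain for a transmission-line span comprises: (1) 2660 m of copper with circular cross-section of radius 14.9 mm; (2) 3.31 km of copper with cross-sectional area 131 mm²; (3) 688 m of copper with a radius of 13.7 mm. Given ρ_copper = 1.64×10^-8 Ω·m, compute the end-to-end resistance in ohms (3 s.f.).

Seg 1: A = πr² = π(1.4900e-02 m)² = 6.975e-04 m²
R_1 = (1.64×10^-8)(2660)/(6.975e-04) = 0.06255 Ω
Seg 2: A = 131 mm² = 1.310e-04 m²
R_2 = (1.64×10^-8)(3310)/(1.310e-04) = 0.4144 Ω
Seg 3: A = πr² = π(1.3700e-02 m)² = 5.896e-04 m²
R_3 = (1.64×10^-8)(688)/(5.896e-04) = 0.01914 Ω
R_total = R_1 + R_2 + R_3 = 0.496 Ω

0.496 Ω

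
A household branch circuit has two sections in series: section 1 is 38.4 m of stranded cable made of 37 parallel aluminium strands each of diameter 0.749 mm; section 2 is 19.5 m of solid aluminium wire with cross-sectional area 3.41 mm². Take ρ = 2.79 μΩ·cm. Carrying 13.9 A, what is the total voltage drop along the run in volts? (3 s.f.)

ρ = 2.79 μΩ·cm = 2.79×10^-8 Ω·m
Section 1: A_strand = π(3.7450e-04)² = 4.406e-07 m²; R₁ = ρL/(N·A_s) = (2.79×10^-8)(38.4)/(37×4.406e-07) = 0.06572 Ω
Section 2: A = 3.41 mm² = 3.410e-06 m²
R₂ = (2.79×10^-8)(19.5)/(3.410e-06) = 0.1595 Ω
R = R₁ + R₂ = 0.2253 Ω
V = IR = 13.9 × 0.2253 = 3.13 V

3.13 V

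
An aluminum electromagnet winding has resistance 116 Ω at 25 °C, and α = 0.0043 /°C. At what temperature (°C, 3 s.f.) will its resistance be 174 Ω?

R = R₀(1 + α(T − T₀)) ⇒ T = T₀ + (R/R₀ − 1)/α
T = 25 + (174/116 − 1)/0.0043 = 25 + (0.5)/0.0043 = 141 °C

141 °C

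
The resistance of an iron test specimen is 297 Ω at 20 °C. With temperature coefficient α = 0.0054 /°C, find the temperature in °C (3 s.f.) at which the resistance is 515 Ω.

R = R₀(1 + α(T − T₀)) ⇒ T = T₀ + (R/R₀ − 1)/α
T = 20 + (515/297 − 1)/0.0054 = 20 + (0.734)/0.0054 = 156 °C

156 °C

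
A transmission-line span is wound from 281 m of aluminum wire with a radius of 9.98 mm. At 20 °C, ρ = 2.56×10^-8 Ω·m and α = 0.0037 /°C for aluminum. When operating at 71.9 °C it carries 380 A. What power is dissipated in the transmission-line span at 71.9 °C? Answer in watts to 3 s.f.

A = πr² = π(9.9800e-03 m)² = 3.129e-04 m²
R₍20₎ = ρL/A = (2.56×10^-8)(281)/(3.129e-04) = 0.02299 Ω
R₍71.9₎ = R₍20₎(1 + αΔT) = 0.02299 × (1 + 0.0037×51.9) = 0.0274 Ω
P = I²R = (380)² × 0.0274 = 3960 W

3960 W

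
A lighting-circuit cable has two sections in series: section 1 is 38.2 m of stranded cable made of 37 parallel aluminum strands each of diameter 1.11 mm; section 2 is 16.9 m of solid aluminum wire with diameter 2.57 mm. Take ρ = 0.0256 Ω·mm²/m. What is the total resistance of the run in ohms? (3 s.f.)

ρ = 0.0256 Ω·mm²/m = 2.56×10^-8 Ω·m
Section 1: A_strand = π(5.5500e-04)² = 9.677e-07 m²; R₁ = ρL/(N·A_s) = (2.56×10^-8)(38.2)/(37×9.677e-07) = 0.02731 Ω
Section 2: A = π(d/2)² = π(1.2850e-03 m)² = 5.187e-06 m²
R₂ = (2.56×10^-8)(16.9)/(5.187e-06) = 0.0834 Ω
R = R₁ + R₂ = 0.111 Ω

0.111 Ω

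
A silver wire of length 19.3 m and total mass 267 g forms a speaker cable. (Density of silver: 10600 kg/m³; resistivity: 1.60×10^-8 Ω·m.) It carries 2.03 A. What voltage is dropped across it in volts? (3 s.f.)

A = m/(density·L) = 0.267/(10600×19.3) = 1.3051e-06 m²
R = ρL/A = (1.60×10^-8)(19.3)/(1.3051e-06) = 0.2366 Ω
V = IR = 2.03 × 0.2366 = 0.480 V

0.480 V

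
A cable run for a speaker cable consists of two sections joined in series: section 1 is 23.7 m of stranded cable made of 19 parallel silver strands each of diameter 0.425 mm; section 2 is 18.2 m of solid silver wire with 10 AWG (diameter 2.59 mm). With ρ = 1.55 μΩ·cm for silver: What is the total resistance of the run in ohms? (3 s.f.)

ρ = 1.55 μΩ·cm = 1.55×10^-8 Ω·m
Section 1: A_strand = π(2.1250e-04)² = 1.419e-07 m²; R₁ = ρL/(N·A_s) = (1.55×10^-8)(23.7)/(19×1.419e-07) = 0.1363 Ω
Section 2: A = π(2.59/2 mm)² = π(1.2950e-03 m)² = 5.269e-06 m²
R₂ = (1.55×10^-8)(18.2)/(5.269e-06) = 0.05354 Ω
R = R₁ + R₂ = 0.190 Ω

0.190 Ω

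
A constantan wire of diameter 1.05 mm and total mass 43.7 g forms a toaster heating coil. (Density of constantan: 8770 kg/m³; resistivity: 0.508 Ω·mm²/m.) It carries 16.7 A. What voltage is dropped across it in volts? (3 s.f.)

ρ = 0.508 Ω·mm²/m = 5.08×10^-7 Ω·m
A = π(d/2)² = π(5.2500e-04 m)² = 8.6590e-07 m²
L = m/(density·A) = 0.0437/(8770×8.6590e-07) = 5.755 m
R = ρL/A = (5.08×10^-7)(5.755)/(8.6590e-07) = 3.376 Ω
V = IR = 16.7 × 3.376 = 56.4 V

56.4 V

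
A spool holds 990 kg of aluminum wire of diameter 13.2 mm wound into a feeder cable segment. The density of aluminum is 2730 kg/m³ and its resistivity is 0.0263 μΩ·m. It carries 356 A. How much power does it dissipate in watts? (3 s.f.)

64500 W

ρ = 0.0263 μΩ·m = 2.63×10^-8 Ω·m
A = π(d/2)² = π(6.6000e-03 m)² = 1.3685e-04 m²
L = m/(density·A) = 990/(2730×1.3685e-04) = 2650 m
R = ρL/A = (2.63×10^-8)(2650)/(1.3685e-04) = 0.5093 Ω
P = I²R = (356)² × 0.5093 = 64500 W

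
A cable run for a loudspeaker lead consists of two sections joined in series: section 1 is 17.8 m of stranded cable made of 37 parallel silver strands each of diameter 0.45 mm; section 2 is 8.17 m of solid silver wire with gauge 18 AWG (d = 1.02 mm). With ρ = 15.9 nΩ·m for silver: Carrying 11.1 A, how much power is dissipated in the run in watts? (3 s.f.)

ρ = 15.9 nΩ·m = 1.59×10^-8 Ω·m
Section 1: A_strand = π(2.2500e-04)² = 1.590e-07 m²; R₁ = ρL/(N·A_s) = (1.59×10^-8)(17.8)/(37×1.590e-07) = 0.0481 Ω
Section 2: A = π(1.02/2 mm)² = π(5.1000e-04 m)² = 8.171e-07 m²
R₂ = (1.59×10^-8)(8.17)/(8.171e-07) = 0.159 Ω
R = R₁ + R₂ = 0.2071 Ω
P = I²R = (11.1)² × 0.2071 = 25.5 W

25.5 W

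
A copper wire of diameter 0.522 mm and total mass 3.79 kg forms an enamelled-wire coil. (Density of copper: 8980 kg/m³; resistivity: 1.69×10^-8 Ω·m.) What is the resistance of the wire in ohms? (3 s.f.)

156 Ω

A = π(d/2)² = π(2.6100e-04 m)² = 2.1401e-07 m²
L = m/(density·A) = 3.79/(8980×2.1401e-07) = 1972 m
R = ρL/A = (1.69×10^-8)(1972)/(2.1401e-07) = 156 Ω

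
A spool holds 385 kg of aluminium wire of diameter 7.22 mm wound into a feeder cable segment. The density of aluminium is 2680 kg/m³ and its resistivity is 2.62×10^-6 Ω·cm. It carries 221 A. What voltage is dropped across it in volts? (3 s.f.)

ρ = 2.62×10^-6 Ω·cm = 2.62×10^-8 Ω·m
A = π(d/2)² = π(3.6100e-03 m)² = 4.0942e-05 m²
L = m/(density·A) = 385/(2680×4.0942e-05) = 3509 m
R = ρL/A = (2.62×10^-8)(3509)/(4.0942e-05) = 2.245 Ω
V = IR = 221 × 2.245 = 496 V

496 V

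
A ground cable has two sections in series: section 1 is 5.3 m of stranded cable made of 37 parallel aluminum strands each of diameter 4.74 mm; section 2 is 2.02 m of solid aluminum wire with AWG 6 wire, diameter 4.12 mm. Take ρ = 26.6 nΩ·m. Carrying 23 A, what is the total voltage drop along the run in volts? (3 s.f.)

0.0977 V

ρ = 26.6 nΩ·m = 2.66×10^-8 Ω·m
Section 1: A_strand = π(2.3700e-03)² = 1.765e-05 m²; R₁ = ρL/(N·A_s) = (2.66×10^-8)(5.3)/(37×1.765e-05) = 2.159×10^-4 Ω
Section 2: A = π(4.12/2 mm)² = π(2.0600e-03 m)² = 1.333e-05 m²
R₂ = (2.66×10^-8)(2.02)/(1.333e-05) = 0.00403 Ω
R = R₁ + R₂ = 0.004246 Ω
V = IR = 23 × 0.004246 = 0.0977 V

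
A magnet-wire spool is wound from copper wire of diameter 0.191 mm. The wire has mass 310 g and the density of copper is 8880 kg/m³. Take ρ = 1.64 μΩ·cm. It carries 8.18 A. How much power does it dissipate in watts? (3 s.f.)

46700 W

ρ = 1.64 μΩ·cm = 1.64×10^-8 Ω·m
A = π(d/2)² = π(9.5500e-05 m)² = 2.8652e-08 m²
L = m/(density·A) = 0.31/(8880×2.8652e-08) = 1218 m
R = ρL/A = (1.64×10^-8)(1218)/(2.8652e-08) = 697.4 Ω
P = I²R = (8.18)² × 697.4 = 46700 W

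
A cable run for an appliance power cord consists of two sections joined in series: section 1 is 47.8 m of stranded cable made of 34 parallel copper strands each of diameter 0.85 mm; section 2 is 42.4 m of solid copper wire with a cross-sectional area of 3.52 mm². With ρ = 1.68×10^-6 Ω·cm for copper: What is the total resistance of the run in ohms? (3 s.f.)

0.244 Ω

ρ = 1.68×10^-6 Ω·cm = 1.68×10^-8 Ω·m
Section 1: A_strand = π(4.2500e-04)² = 5.675e-07 m²; R₁ = ρL/(N·A_s) = (1.68×10^-8)(47.8)/(34×5.675e-07) = 0.04162 Ω
Section 2: A = 3.52 mm² = 3.520e-06 m²
R₂ = (1.68×10^-8)(42.4)/(3.520e-06) = 0.2024 Ω
R = R₁ + R₂ = 0.244 Ω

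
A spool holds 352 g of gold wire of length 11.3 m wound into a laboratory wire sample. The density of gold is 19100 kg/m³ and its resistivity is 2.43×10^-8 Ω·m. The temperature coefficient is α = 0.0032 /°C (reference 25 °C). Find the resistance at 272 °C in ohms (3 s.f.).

A = m/(density·L) = 0.352/(19100×11.3) = 1.6309e-06 m²
R = ρL/A = (2.43×10^-8)(11.3)/(1.6309e-06) = 0.1684 Ω
R(272 °C) = 0.1684 × (1 + 0.0032×247) = 0.301 Ω

0.301 Ω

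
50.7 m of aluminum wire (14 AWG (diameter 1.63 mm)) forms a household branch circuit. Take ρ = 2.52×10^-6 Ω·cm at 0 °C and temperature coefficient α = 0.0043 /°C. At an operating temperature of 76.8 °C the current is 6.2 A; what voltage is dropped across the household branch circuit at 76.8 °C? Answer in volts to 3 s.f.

ρ = 2.52×10^-6 Ω·cm = 2.52×10^-8 Ω·m
A = π(1.63/2 mm)² = π(8.1500e-04 m)² = 2.087e-06 m²
R₍0₎ = ρL/A = (2.52×10^-8)(50.7)/(2.087e-06) = 0.6123 Ω
R₍76.8₎ = R₍0₎(1 + αΔT) = 0.6123 × (1 + 0.0043×76.8) = 0.8145 Ω
V = IR = 6.2 × 0.8145 = 5.05 V

5.05 V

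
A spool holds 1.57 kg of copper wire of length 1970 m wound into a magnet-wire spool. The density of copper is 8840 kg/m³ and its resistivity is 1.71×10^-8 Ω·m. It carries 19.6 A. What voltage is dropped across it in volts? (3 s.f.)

A = m/(density·L) = 1.57/(8840×1970) = 9.0153e-08 m²
R = ρL/A = (1.71×10^-8)(1970)/(9.0153e-08) = 373.7 Ω
V = IR = 19.6 × 373.7 = 7320 V

7320 V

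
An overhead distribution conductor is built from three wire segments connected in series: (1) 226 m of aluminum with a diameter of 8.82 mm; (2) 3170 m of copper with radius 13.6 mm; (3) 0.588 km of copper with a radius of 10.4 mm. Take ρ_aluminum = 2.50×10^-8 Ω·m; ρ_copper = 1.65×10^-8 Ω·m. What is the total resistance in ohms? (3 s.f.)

Seg 1: A = π(d/2)² = π(4.4100e-03 m)² = 6.110e-05 m²
R_1 = (2.50×10^-8)(226)/(6.110e-05) = 0.09247 Ω
Seg 2: A = πr² = π(1.3600e-02 m)² = 5.811e-04 m²
R_2 = (1.65×10^-8)(3170)/(5.811e-04) = 0.09002 Ω
Seg 3: A = πr² = π(1.0400e-02 m)² = 3.398e-04 m²
R_3 = (1.65×10^-8)(588)/(3.398e-04) = 0.02855 Ω
R_total = R_1 + R_2 + R_3 = 0.211 Ω

0.211 Ω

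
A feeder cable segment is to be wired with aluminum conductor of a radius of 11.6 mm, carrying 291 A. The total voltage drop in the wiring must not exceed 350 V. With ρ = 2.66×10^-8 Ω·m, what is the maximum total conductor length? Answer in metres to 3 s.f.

19100 m

A = πr² = π(1.1600e-02 m)² = 4.227e-04 m²
L_max = V_max·A/(1·ρI) = (350)(4.227e-04)/(2.66×10^-8×291) = 19100 m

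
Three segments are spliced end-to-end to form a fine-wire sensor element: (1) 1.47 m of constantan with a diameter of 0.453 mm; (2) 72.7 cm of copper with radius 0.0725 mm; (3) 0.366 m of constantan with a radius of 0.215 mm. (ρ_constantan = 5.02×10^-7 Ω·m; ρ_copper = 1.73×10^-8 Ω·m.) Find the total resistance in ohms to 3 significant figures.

Seg 1: A = π(d/2)² = π(2.2650e-04 m)² = 1.612e-07 m²
R_1 = (5.02×10^-7)(1.47)/(1.612e-07) = 4.579 Ω
Seg 2: A = πr² = π(7.2500e-05 m)² = 1.651e-08 m²
R_2 = (1.73×10^-8)(0.727)/(1.651e-08) = 0.7616 Ω
Seg 3: A = πr² = π(2.1500e-04 m)² = 1.452e-07 m²
R_3 = (5.02×10^-7)(0.366)/(1.452e-07) = 1.265 Ω
R_total = R_1 + R_2 + R_3 = 6.61 Ω

6.61 Ω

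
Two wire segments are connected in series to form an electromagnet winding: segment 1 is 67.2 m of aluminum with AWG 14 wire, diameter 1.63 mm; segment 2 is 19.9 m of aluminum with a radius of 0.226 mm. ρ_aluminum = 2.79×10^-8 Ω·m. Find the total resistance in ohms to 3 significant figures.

Segment 1: A = π(1.63/2 mm)² = π(8.1500e-04 m)² = 2.087e-06 m²
R₁ = ρL/A = (2.79×10^-8)(67.2)/(2.087e-06) = 0.8985 Ω
Segment 2: A = πr² = π(2.2600e-04 m)² = 1.605e-07 m²
R₂ = (2.79×10^-8)(19.9)/(1.605e-07) = 3.46 Ω
R = R₁ + R₂ = 4.36 Ω

4.36 Ω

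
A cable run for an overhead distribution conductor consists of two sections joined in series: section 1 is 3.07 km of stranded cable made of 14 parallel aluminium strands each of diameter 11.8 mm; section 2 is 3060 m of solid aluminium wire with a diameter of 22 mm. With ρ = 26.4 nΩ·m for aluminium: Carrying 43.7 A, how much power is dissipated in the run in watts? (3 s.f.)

ρ = 26.4 nΩ·m = 2.64×10^-8 Ω·m
Section 1: A_strand = π(5.9000e-03)² = 1.094e-04 m²; R₁ = ρL/(N·A_s) = (2.64×10^-8)(3070)/(14×1.094e-04) = 0.05294 Ω
Section 2: A = π(d/2)² = π(1.1000e-02 m)² = 3.801e-04 m²
R₂ = (2.64×10^-8)(3060)/(3.801e-04) = 0.2125 Ω
R = R₁ + R₂ = 0.2655 Ω
P = I²R = (43.7)² × 0.2655 = 507 W

507 W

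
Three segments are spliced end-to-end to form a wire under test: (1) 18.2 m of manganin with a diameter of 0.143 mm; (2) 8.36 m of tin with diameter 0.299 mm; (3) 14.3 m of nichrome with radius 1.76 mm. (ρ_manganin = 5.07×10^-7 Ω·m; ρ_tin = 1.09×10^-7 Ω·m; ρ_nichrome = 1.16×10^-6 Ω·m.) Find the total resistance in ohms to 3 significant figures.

589 Ω

Seg 1: A = π(d/2)² = π(7.1500e-05 m)² = 1.606e-08 m²
R_1 = (5.07×10^-7)(18.2)/(1.606e-08) = 574.5 Ω
Seg 2: A = π(d/2)² = π(1.4950e-04 m)² = 7.022e-08 m²
R_2 = (1.09×10^-7)(8.36)/(7.022e-08) = 12.98 Ω
Seg 3: A = πr² = π(1.7600e-03 m)² = 9.731e-06 m²
R_3 = (1.16×10^-6)(14.3)/(9.731e-06) = 1.705 Ω
R_total = R_1 + R_2 + R_3 = 589 Ω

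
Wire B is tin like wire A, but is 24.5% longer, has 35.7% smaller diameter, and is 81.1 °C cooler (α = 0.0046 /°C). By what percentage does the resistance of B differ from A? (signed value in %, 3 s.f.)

88.8%

R ∝ ρL/d² with ρ ∝ (1+αΔT), so R_B/R_A = (1 + 24.5/100) × (1 − 35.7/100)⁻² × (1 − 0.0046×81.1)
= 1.245 × 2.419 × 0.6269 = 1.888
(R_B − R_A)/R_A = 1.888 − 1 = 88.8%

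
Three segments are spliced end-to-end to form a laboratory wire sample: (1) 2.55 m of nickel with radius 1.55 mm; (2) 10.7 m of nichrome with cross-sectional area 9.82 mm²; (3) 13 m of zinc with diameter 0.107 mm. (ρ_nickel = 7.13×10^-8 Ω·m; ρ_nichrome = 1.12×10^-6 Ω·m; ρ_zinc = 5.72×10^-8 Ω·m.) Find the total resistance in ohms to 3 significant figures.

Seg 1: A = πr² = π(1.5500e-03 m)² = 7.548e-06 m²
R_1 = (7.13×10^-8)(2.55)/(7.548e-06) = 0.02409 Ω
Seg 2: A = 9.82 mm² = 9.820e-06 m²
R_2 = (1.12×10^-6)(10.7)/(9.820e-06) = 1.22 Ω
Seg 3: A = π(d/2)² = π(5.3500e-05 m)² = 8.992e-09 m²
R_3 = (5.72×10^-8)(13)/(8.992e-09) = 82.7 Ω
R_total = R_1 + R_2 + R_3 = 83.9 Ω

83.9 Ω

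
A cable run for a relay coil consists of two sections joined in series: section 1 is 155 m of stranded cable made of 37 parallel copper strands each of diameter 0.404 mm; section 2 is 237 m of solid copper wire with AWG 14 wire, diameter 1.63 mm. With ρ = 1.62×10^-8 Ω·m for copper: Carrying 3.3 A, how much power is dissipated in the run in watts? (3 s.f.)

25.8 W

Section 1: A_strand = π(2.0200e-04)² = 1.282e-07 m²; R₁ = ρL/(N·A_s) = (1.62×10^-8)(155)/(37×1.282e-07) = 0.5294 Ω
Section 2: A = π(1.63/2 mm)² = π(8.1500e-04 m)² = 2.087e-06 m²
R₂ = (1.62×10^-8)(237)/(2.087e-06) = 1.84 Ω
R = R₁ + R₂ = 2.369 Ω
P = I²R = (3.3)² × 2.369 = 25.8 W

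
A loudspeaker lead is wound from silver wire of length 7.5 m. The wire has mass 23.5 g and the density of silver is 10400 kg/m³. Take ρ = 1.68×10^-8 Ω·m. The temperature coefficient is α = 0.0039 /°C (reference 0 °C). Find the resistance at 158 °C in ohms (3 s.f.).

0.676 Ω

A = m/(density·L) = 0.0235/(10400×7.5) = 3.0128e-07 m²
R = ρL/A = (1.68×10^-8)(7.5)/(3.0128e-07) = 0.4182 Ω
R(158 °C) = 0.4182 × (1 + 0.0039×158) = 0.676 Ω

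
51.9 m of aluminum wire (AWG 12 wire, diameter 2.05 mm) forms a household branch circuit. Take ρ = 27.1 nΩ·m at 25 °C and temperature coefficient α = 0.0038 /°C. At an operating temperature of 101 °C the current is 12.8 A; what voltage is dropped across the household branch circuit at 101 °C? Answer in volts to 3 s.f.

ρ = 27.1 nΩ·m = 2.71×10^-8 Ω·m
A = π(2.05/2 mm)² = π(1.0250e-03 m)² = 3.301e-06 m²
R₍25₎ = ρL/A = (2.71×10^-8)(51.9)/(3.301e-06) = 0.4261 Ω
R₍101₎ = R₍25₎(1 + αΔT) = 0.4261 × (1 + 0.0038×76) = 0.5492 Ω
V = IR = 12.8 × 0.5492 = 7.03 V

7.03 V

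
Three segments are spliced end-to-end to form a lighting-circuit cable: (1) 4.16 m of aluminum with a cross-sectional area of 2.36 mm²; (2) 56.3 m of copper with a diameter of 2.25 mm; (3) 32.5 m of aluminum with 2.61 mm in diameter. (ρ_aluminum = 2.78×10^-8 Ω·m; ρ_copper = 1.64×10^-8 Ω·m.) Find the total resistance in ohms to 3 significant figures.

0.450 Ω

Seg 1: A = 2.36 mm² = 2.360e-06 m²
R_1 = (2.78×10^-8)(4.16)/(2.360e-06) = 0.049 Ω
Seg 2: A = π(d/2)² = π(1.1250e-03 m)² = 3.976e-06 m²
R_2 = (1.64×10^-8)(56.3)/(3.976e-06) = 0.2322 Ω
Seg 3: A = π(d/2)² = π(1.3050e-03 m)² = 5.350e-06 m²
R_3 = (2.78×10^-8)(32.5)/(5.350e-06) = 0.1689 Ω
R_total = R_1 + R_2 + R_3 = 0.450 Ω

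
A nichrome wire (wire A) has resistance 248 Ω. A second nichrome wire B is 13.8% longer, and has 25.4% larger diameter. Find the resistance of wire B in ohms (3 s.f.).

R ∝ L/d², so R_B/R_A = (1 + 13.8/100) × (1 + 25.4/100)⁻²
= 1.138 × 0.6359 = 0.7237
R_B = 0.7237 × 248 = 179 Ω

179 Ω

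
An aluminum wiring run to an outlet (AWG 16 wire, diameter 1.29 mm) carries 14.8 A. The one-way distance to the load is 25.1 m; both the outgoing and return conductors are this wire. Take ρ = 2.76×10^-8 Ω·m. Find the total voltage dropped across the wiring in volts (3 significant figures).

15.7 V

A = π(1.29/2 mm)² = π(6.4500e-04 m)² = 1.307e-06 m²
Total conductor length (both ways) L = 2 × 25.1 = 50.2 m
R = ρL/A = (2.76×10^-8)(50.2)/(1.307e-06) = 1.06 Ω
V = IR = 14.8 × 1.06 = 15.7 V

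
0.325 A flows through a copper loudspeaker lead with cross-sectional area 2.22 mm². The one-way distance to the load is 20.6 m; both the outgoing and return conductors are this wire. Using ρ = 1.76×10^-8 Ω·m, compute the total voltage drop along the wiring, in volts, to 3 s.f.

A = 2.22 mm² = 2.220e-06 m²
Total conductor length (both ways) L = 2 × 20.6 = 41.2 m
R = ρL/A = (1.76×10^-8)(41.2)/(2.220e-06) = 0.3266 Ω
V = IR = 0.325 × 0.3266 = 0.106 V

0.106 V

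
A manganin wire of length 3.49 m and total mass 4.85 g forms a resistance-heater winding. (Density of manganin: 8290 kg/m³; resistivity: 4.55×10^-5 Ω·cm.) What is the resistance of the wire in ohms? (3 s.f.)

ρ = 4.55×10^-5 Ω·cm = 4.55×10^-7 Ω·m
A = m/(density·L) = 0.00485/(8290×3.49) = 1.6763e-07 m²
R = ρL/A = (4.55×10^-7)(3.49)/(1.6763e-07) = 9.47 Ω

9.47 Ω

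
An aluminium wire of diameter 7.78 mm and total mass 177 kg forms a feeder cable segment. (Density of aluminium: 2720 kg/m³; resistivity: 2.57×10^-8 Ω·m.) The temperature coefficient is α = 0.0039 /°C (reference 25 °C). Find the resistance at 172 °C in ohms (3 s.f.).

1.16 Ω

A = π(d/2)² = π(3.8900e-03 m)² = 4.7539e-05 m²
L = m/(density·A) = 177/(2720×4.7539e-05) = 1369 m
R = ρL/A = (2.57×10^-8)(1369)/(4.7539e-05) = 0.74 Ω
R(172 °C) = 0.74 × (1 + 0.0039×147) = 1.16 Ω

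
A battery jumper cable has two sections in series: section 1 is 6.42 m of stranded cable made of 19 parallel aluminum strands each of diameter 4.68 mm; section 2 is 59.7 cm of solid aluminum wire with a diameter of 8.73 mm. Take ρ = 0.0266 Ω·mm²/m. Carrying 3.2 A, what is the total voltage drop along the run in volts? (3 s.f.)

ρ = 0.0266 Ω·mm²/m = 2.66×10^-8 Ω·m
Section 1: A_strand = π(2.3400e-03)² = 1.720e-05 m²; R₁ = ρL/(N·A_s) = (2.66×10^-8)(6.42)/(19×1.720e-05) = 5.225×10^-4 Ω
Section 2: A = π(d/2)² = π(4.3650e-03 m)² = 5.986e-05 m²
R₂ = (2.66×10^-8)(0.597)/(5.986e-05) = 2.653×10^-4 Ω
R = R₁ + R₂ = 7.878×10^-4 Ω
V = IR = 3.2 × 7.878×10^-4 = 0.00252 V

0.00252 V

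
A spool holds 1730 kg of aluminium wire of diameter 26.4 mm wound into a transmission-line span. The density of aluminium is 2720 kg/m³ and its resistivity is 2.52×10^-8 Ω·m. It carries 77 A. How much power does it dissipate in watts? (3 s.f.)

A = π(d/2)² = π(1.3200e-02 m)² = 5.4739e-04 m²
L = m/(density·A) = 1730/(2720×5.4739e-04) = 1162 m
R = ρL/A = (2.52×10^-8)(1162)/(5.4739e-04) = 0.05349 Ω
P = I²R = (77)² × 0.05349 = 317 W

317 W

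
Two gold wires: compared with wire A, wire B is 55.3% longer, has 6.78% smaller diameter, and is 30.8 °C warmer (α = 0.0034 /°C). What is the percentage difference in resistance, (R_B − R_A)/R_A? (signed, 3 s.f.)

R ∝ ρL/d² with ρ ∝ (1+αΔT), so R_B/R_A = (1 + 55.3/100) × (1 − 6.78/100)⁻² × (1 + 0.0034×30.8)
= 1.553 × 1.151 × 1.105 = 1.974
(R_B − R_A)/R_A = 1.974 − 1 = 97.4%

97.4%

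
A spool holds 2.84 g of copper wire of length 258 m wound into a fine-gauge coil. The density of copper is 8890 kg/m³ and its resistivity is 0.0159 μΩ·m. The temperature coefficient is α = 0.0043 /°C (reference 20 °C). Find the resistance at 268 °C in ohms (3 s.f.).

6850 Ω

ρ = 0.0159 μΩ·m = 1.59×10^-8 Ω·m
A = m/(density·L) = 0.00284/(8890×258) = 1.2382e-09 m²
R = ρL/A = (1.59×10^-8)(258)/(1.2382e-09) = 3313 Ω
R(268 °C) = 3313 × (1 + 0.0043×248) = 6850 Ω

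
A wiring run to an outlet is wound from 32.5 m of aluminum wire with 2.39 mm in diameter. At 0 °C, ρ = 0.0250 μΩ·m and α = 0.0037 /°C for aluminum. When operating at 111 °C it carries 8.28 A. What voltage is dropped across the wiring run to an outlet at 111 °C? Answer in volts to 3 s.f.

2.12 V

ρ = 0.0250 μΩ·m = 2.50×10^-8 Ω·m
A = π(d/2)² = π(1.1950e-03 m)² = 4.486e-06 m²
R₍0₎ = ρL/A = (2.50×10^-8)(32.5)/(4.486e-06) = 0.1811 Ω
R₍111₎ = R₍0₎(1 + αΔT) = 0.1811 × (1 + 0.0037×111) = 0.2555 Ω
V = IR = 8.28 × 0.2555 = 2.12 V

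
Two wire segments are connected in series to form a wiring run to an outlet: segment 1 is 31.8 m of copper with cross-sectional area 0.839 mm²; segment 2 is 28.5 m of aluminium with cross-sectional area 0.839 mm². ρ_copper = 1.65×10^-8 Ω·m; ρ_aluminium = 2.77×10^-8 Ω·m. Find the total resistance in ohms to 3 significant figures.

Segment 1: A = 0.839 mm² = 8.390e-07 m²
R₁ = ρL/A = (1.65×10^-8)(31.8)/(8.390e-07) = 0.6254 Ω
R₂ = (2.77×10^-8)(28.5)/(8.390e-07) = 0.9409 Ω
R = R₁ + R₂ = 1.57 Ω

1.57 Ω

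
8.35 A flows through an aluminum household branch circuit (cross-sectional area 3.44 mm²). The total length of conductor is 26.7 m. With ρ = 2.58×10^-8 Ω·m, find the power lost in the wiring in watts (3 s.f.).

A = 3.44 mm² = 3.440e-06 m²
R = ρL/A = (2.58×10^-8)(26.7)/(3.440e-06) = 0.2003 Ω
P = I²R = (8.35)² × 0.2003 = 14.0 W

14.0 W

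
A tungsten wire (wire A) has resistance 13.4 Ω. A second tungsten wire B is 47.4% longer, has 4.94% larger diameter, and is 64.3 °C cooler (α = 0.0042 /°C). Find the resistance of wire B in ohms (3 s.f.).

R ∝ ρL/d² with ρ ∝ (1+αΔT), so R_B/R_A = (1 + 47.4/100) × (1 + 4.94/100)⁻² × (1 − 0.0042×64.3)
= 1.474 × 0.9081 × 0.7299 = 0.977
R_B = 0.977 × 13.4 = 13.1 Ω

13.1 Ω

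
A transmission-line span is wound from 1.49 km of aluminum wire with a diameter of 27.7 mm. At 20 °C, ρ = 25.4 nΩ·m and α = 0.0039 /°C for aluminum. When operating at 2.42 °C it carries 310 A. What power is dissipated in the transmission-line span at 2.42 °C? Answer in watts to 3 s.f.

ρ = 25.4 nΩ·m = 2.54×10^-8 Ω·m
A = π(d/2)² = π(1.3850e-02 m)² = 6.026e-04 m²
R₍20₎ = ρL/A = (2.54×10^-8)(1490)/(6.026e-04) = 0.0628 Ω
R₍2.42₎ = R₍20₎(1 + αΔT) = 0.0628 × (1 + 0.0039×-17.6) = 0.0585 Ω
P = I²R = (310)² × 0.0585 = 5620 W

5620 W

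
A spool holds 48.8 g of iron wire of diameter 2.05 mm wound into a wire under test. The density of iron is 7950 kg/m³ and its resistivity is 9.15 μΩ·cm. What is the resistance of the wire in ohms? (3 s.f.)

0.0516 Ω

ρ = 9.15 μΩ·cm = 9.15×10^-8 Ω·m
A = π(d/2)² = π(1.0250e-03 m)² = 3.3006e-06 m²
L = m/(density·A) = 0.0488/(7950×3.3006e-06) = 1.86 m
R = ρL/A = (9.15×10^-8)(1.86)/(3.3006e-06) = 0.0516 Ω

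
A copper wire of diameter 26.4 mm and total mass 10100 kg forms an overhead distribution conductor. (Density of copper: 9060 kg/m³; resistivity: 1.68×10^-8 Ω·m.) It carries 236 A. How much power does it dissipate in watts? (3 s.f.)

3480 W

A = π(d/2)² = π(1.3200e-02 m)² = 5.4739e-04 m²
L = m/(density·A) = 10100/(9060×5.4739e-04) = 2037 m
R = ρL/A = (1.68×10^-8)(2037)/(5.4739e-04) = 0.0625 Ω
P = I²R = (236)² × 0.0625 = 3480 W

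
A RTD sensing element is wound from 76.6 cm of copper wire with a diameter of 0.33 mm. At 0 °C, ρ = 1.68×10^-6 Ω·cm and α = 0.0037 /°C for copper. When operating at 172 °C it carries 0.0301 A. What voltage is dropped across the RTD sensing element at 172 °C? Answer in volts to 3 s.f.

0.00741 V

ρ = 1.68×10^-6 Ω·cm = 1.68×10^-8 Ω·m
A = π(d/2)² = π(1.6500e-04 m)² = 8.553e-08 m²
R₍0₎ = ρL/A = (1.68×10^-8)(0.766)/(8.553e-08) = 0.1505 Ω
R₍172₎ = R₍0₎(1 + αΔT) = 0.1505 × (1 + 0.0037×172) = 0.2462 Ω
V = IR = 0.0301 × 0.2462 = 0.00741 V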